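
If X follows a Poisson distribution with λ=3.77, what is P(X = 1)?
0.086906

We have X ~ Poisson(λ=3.77).

For a Poisson distribution, the PMF gives us the probability of each outcome.

Using the PMF formula:
P(X = 1) = 0.086906

Rounded to 4 decimal places: 0.0869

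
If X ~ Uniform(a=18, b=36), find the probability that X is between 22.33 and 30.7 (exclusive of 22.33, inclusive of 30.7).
0.465000

We have X ~ Uniform(a=18, b=36).

To find P(22.33 < X ≤ 30.7), we use:
P(22.33 < X ≤ 30.7) = P(X ≤ 30.7) - P(X ≤ 22.33)
                 = F(30.7) - F(22.33)
                 = 0.705556 - 0.240556
                 = 0.465000

So there's approximately a 46.5% chance that X falls in this range.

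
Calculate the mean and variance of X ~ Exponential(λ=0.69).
E[X] = 1.4493, Var(X) = 2.1004

We have X ~ Exponential(λ=0.69).

For an Exponential distribution with λ=0.69:

Expected value:
E[X] = 1.4493

Variance:
Var(X) = 2.1004

Standard deviation:
σ = √Var(X) = 1.4493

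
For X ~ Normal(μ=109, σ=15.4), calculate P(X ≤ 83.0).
0.045676

We have X ~ Normal(μ=109, σ=15.4).

The CDF gives us P(X ≤ k).

Using the CDF:
P(X ≤ 83.0) = 0.045676

This means there's approximately a 4.6% chance that X is at most 83.0.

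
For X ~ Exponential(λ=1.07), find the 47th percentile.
0.5933

We have X ~ Exponential(λ=1.07).

We want to find x such that P(X ≤ x) = 0.47.

This is the 47th percentile, which means 47% of values fall below this point.

Using the inverse CDF (quantile function):
x = F⁻¹(0.47) = 0.5933

Verification: P(X ≤ 0.5933) = 0.47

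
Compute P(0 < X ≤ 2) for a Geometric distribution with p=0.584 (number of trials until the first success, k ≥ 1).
0.826944

We have X ~ Geometric(p=0.584) (number of trials until the first success, k ≥ 1).

To find P(0 < X ≤ 2), we use:
P(0 < X ≤ 2) = P(X ≤ 2) - P(X ≤ 0)
                 = F(2) - F(0)
                 = 0.826944 - 0.000000
                 = 0.826944

So there's approximately a 82.7% chance that X falls in this range.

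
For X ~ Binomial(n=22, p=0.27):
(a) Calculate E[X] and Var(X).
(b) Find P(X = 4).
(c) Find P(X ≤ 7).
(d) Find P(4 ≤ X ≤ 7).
(a) E[X] = 5.9400, Var(X) = 4.3362
(b) P(X = 4) = 0.134735
(c) P(X ≤ 7) = 0.777862
(d) P(4 ≤ X ≤ 7) = 0.661075

We have X ~ Binomial(n=22, p=0.27).

(a) Moments:
E[X] = 5.9400
Var(X) = 4.3362
σ = √Var(X) = 2.0824

(b) Point probability using PMF:
P(X = 4) = 0.134735

(c) Cumulative probability using CDF:
P(X ≤ 7) = F(7) = 0.777862

(d) Range probability:
P(4 ≤ X ≤ 7) = P(X ≤ 7) - P(X ≤ 3)
                   = F(7) - F(3)
                   = 0.777862 - 0.116787
                   = 0.661075

This means approximately 66.1% of outcomes fall in the interval [4, 7].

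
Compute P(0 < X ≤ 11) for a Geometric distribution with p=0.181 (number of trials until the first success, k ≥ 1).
0.888795

We have X ~ Geometric(p=0.181) (number of trials until the first success, k ≥ 1).

To find P(0 < X ≤ 11), we use:
P(0 < X ≤ 11) = P(X ≤ 11) - P(X ≤ 0)
                 = F(11) - F(0)
                 = 0.888795 - 0.000000
                 = 0.888795

So there's approximately a 88.9% chance that X falls in this range.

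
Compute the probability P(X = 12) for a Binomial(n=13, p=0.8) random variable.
0.178671

We have X ~ Binomial(n=13, p=0.8).

For a Binomial distribution, the PMF gives us the probability of each outcome.

Using the PMF formula:
P(X = 12) = 0.178671

Rounded to 4 decimal places: 0.1787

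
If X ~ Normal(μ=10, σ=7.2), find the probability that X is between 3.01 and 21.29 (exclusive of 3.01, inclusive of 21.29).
0.775750

We have X ~ Normal(μ=10, σ=7.2).

To find P(3.01 < X ≤ 21.29), we use:
P(3.01 < X ≤ 21.29) = P(X ≤ 21.29) - P(X ≤ 3.01)
                 = F(21.29) - F(3.01)
                 = 0.941566 - 0.165816
                 = 0.775750

So there's approximately a 77.6% chance that X falls in this range.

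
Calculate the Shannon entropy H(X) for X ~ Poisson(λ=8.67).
2.4886 nats

We have X ~ Poisson(λ=8.67).

The Shannon entropy measures the uncertainty or information content of the distribution.

For a Poisson distribution with λ=8.67:
H(X) = 2.4886 nats

(In bits, this would be 3.5903 bits.)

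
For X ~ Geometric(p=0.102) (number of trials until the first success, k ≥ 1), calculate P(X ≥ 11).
0.341007

We have X ~ Geometric(p=0.102) (number of trials until the first success, k ≥ 1).

For discrete distributions, P(X ≥ 11) = 1 - P(X ≤ 10).

P(X ≤ 10) = 0.658993
P(X ≥ 11) = 1 - 0.658993 = 0.341007

So there's approximately a 34.1% chance that X is at least 11.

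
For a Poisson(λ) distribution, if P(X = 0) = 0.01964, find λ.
λ = 3.9302

For a Poisson(λ) distribution, the PMF at 0 is:
P(X = 0) = λ^0 e^(-λ) / 0! = e^(-λ)

Given P(X = 0) = 0.01964:
e^(-λ) = 0.01964
-λ = ln(0.01964)
λ = -ln(0.01964) = 3.9302

Verification: e^(-3.9302) = 0.01964 ✓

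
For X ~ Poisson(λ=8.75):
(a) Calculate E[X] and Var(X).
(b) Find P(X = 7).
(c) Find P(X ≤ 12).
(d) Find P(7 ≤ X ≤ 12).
(a) E[X] = 8.7500, Var(X) = 8.7500
(b) P(X = 7) = 0.123466
(c) P(X ≤ 12) = 0.893201
(d) P(7 ≤ X ≤ 12) = 0.662690

We have X ~ Poisson(λ=8.75).

(a) Moments:
E[X] = 8.7500
Var(X) = 8.7500
σ = √Var(X) = 2.9580

(b) Point probability using PMF:
P(X = 7) = 0.123466

(c) Cumulative probability using CDF:
P(X ≤ 12) = F(12) = 0.893201

(d) Range probability:
P(7 ≤ X ≤ 12) = P(X ≤ 12) - P(X ≤ 6)
                   = F(12) - F(6)
                   = 0.893201 - 0.230510
                   = 0.662690

This means approximately 66.3% of outcomes fall in the interval [7, 12].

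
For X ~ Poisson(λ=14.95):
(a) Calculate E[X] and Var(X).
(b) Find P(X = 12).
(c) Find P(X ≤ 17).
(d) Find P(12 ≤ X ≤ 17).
(a) E[X] = 14.9500, Var(X) = 14.9500
(b) P(X = 12) = 0.083686
(c) P(X ≤ 17) = 0.753081
(d) P(12 ≤ X ≤ 17) = 0.564993

We have X ~ Poisson(λ=14.95).

(a) Moments:
E[X] = 14.9500
Var(X) = 14.9500
σ = √Var(X) = 3.8665

(b) Point probability using PMF:
P(X = 12) = 0.083686

(c) Cumulative probability using CDF:
P(X ≤ 17) = F(17) = 0.753081

(d) Range probability:
P(12 ≤ X ≤ 17) = P(X ≤ 17) - P(X ≤ 11)
                   = F(17) - F(11)
                   = 0.753081 - 0.188088
                   = 0.564993

This means approximately 56.5% of outcomes fall in the interval [12, 17].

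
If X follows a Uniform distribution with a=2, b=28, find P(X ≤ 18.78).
0.645385

We have X ~ Uniform(a=2, b=28).

The CDF gives us P(X ≤ k).

Using the CDF:
P(X ≤ 18.78) = 0.645385

This means there's approximately a 64.5% chance that X is at most 18.78.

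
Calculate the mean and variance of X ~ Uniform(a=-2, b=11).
E[X] = 4.5000, Var(X) = 14.0833

We have X ~ Uniform(a=-2, b=11).

For a Uniform distribution with a=-2, b=11:

Expected value:
E[X] = 4.5000

Variance:
Var(X) = 14.0833

Standard deviation:
σ = √Var(X) = 3.7528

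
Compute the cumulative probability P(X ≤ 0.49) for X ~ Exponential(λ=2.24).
0.666329

We have X ~ Exponential(λ=2.24).

The CDF gives us P(X ≤ k).

Using the CDF:
P(X ≤ 0.49) = 0.666329

This means there's approximately a 66.6% chance that X is at most 0.49.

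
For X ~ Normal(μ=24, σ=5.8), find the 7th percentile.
15.4404

We have X ~ Normal(μ=24, σ=5.8).

We want to find x such that P(X ≤ x) = 0.07.

This is the 7th percentile, which means 7% of values fall below this point.

Using the inverse CDF (quantile function):
x = F⁻¹(0.07) = 15.4404

Verification: P(X ≤ 15.4404) = 0.07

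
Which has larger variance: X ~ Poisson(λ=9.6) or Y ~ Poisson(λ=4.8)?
X has larger variance (9.6000 > 4.8000)

Compute the variance for each distribution:

X ~ Poisson(λ=9.6):
Var(X) = 9.6000

Y ~ Poisson(λ=4.8):
Var(Y) = 4.8000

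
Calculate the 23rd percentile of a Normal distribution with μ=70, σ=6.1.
65.4930

We have X ~ Normal(μ=70, σ=6.1).

We want to find x such that P(X ≤ x) = 0.23.

This is the 23rd percentile, which means 23% of values fall below this point.

Using the inverse CDF (quantile function):
x = F⁻¹(0.23) = 65.4930

Verification: P(X ≤ 65.4930) = 0.23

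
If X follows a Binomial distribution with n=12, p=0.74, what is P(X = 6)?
0.046871

We have X ~ Binomial(n=12, p=0.74).

For a Binomial distribution, the PMF gives us the probability of each outcome.

Using the PMF formula:
P(X = 6) = 0.046871

Rounded to 4 decimal places: 0.0469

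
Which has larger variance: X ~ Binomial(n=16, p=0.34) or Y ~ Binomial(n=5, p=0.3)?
X has larger variance (3.5904 > 1.0500)

Compute the variance for each distribution:

X ~ Binomial(n=16, p=0.34):
Var(X) = 3.5904

Y ~ Binomial(n=5, p=0.3):
Var(Y) = 1.0500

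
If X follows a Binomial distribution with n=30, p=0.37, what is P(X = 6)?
0.023281

We have X ~ Binomial(n=30, p=0.37).

For a Binomial distribution, the PMF gives us the probability of each outcome.

Using the PMF formula:
P(X = 6) = 0.023281

Rounded to 4 decimal places: 0.0233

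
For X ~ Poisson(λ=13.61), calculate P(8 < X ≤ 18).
0.828097

We have X ~ Poisson(λ=13.61).

To find P(8 < X ≤ 18), we use:
P(8 < X ≤ 18) = P(X ≤ 18) - P(X ≤ 8)
                 = F(18) - F(8)
                 = 0.903057 - 0.074961
                 = 0.828097

So there's approximately a 82.8% chance that X falls in this range.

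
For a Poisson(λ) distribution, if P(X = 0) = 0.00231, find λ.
λ = 6.0705

For a Poisson(λ) distribution, the PMF at 0 is:
P(X = 0) = λ^0 e^(-λ) / 0! = e^(-λ)

Given P(X = 0) = 0.00231:
e^(-λ) = 0.00231
-λ = ln(0.00231)
λ = -ln(0.00231) = 6.0705

Verification: e^(-6.0705) = 0.00231 ✓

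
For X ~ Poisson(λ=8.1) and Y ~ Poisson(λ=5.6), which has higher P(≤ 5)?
Y has higher probability (P(Y ≤ 5) = 0.5119 > P(X ≤ 5) = 0.1822)

Compute P(≤ 5) for each distribution:

X ~ Poisson(λ=8.1):
P(X ≤ 5) = 0.1822

Y ~ Poisson(λ=5.6):
P(Y ≤ 5) = 0.5119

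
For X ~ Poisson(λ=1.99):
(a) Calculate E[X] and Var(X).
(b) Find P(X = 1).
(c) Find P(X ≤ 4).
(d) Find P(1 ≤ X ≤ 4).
(a) E[X] = 1.9900, Var(X) = 1.9900
(b) P(X = 1) = 0.272024
(c) P(X ≤ 4) = 0.948245
(d) P(1 ≤ X ≤ 4) = 0.811549

We have X ~ Poisson(λ=1.99).

(a) Moments:
E[X] = 1.9900
Var(X) = 1.9900
σ = √Var(X) = 1.4107

(b) Point probability using PMF:
P(X = 1) = 0.272024

(c) Cumulative probability using CDF:
P(X ≤ 4) = F(4) = 0.948245

(d) Range probability:
P(1 ≤ X ≤ 4) = P(X ≤ 4) - P(X ≤ 0)
                   = F(4) - F(0)
                   = 0.948245 - 0.136695
                   = 0.811549

This means approximately 81.2% of outcomes fall in the interval [1, 4].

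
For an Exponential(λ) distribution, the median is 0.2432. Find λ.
λ = 2.8501

For X ~ Exponential(λ), the CDF is F(x) = 1 - e^(-λx).
The median m satisfies F(m) = 0.5:
1 - e^(-λm) = 0.5
e^(-λm) = 0.5
λm = ln(2)
m = ln(2) / λ

Given m = 0.2432:
λ = ln(2) / 0.2432 = 0.693147 / 0.2432 = 2.8501

Verification: ln(2) / 2.8501 = 0.2432 ✓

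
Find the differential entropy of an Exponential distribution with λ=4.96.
-0.6014 nats

We have X ~ Exponential(λ=4.96).

The differential entropy measures the uncertainty or information content of the distribution.

For an Exponential distribution with λ=4.96:
h(X) = -0.6014 nats

(In bits, this would be -0.8676 bits.)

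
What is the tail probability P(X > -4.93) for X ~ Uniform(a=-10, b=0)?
0.493000

We have X ~ Uniform(a=-10, b=0).

P(X > -4.93) = 1 - P(X ≤ -4.93)
                = 1 - F(-4.93)
                = 1 - 0.507000
                = 0.493000

So there's approximately a 49.3% chance that X exceeds -4.93.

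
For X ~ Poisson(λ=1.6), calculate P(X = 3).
0.137828

We have X ~ Poisson(λ=1.6).

For a Poisson distribution, the PMF gives us the probability of each outcome.

Using the PMF formula:
P(X = 3) = 0.137828

Rounded to 4 decimal places: 0.1378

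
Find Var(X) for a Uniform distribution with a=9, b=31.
40.3333

We have X ~ Uniform(a=9, b=31).

For a Uniform distribution with a=9, b=31:
Var(X) = 40.3333

The variance measures the spread of the distribution around the mean.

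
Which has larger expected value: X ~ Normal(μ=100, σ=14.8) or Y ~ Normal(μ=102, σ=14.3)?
Y has larger mean (102.0000 > 100.0000)

Compute the expected value for each distribution:

X ~ Normal(μ=100, σ=14.8):
E[X] = 100.0000

Y ~ Normal(μ=102, σ=14.3):
E[Y] = 102.0000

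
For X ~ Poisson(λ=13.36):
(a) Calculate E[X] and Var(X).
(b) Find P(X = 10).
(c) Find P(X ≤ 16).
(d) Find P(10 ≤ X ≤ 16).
(a) E[X] = 13.3600, Var(X) = 13.3600
(b) P(X = 10) = 0.078728
(c) P(X ≤ 16) = 0.808564
(d) P(10 ≤ X ≤ 16) = 0.665237

We have X ~ Poisson(λ=13.36).

(a) Moments:
E[X] = 13.3600
Var(X) = 13.3600
σ = √Var(X) = 3.6551

(b) Point probability using PMF:
P(X = 10) = 0.078728

(c) Cumulative probability using CDF:
P(X ≤ 16) = F(16) = 0.808564

(d) Range probability:
P(10 ≤ X ≤ 16) = P(X ≤ 16) - P(X ≤ 9)
                   = F(16) - F(9)
                   = 0.808564 - 0.143327
                   = 0.665237

This means approximately 66.5% of outcomes fall in the interval [10, 16].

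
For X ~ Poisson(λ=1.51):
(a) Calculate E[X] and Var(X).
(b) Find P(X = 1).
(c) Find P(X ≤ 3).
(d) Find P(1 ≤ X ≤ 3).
(a) E[X] = 1.5100, Var(X) = 1.5100
(b) P(X = 1) = 0.333574
(c) P(X ≤ 3) = 0.933096
(d) P(1 ≤ X ≤ 3) = 0.712186

We have X ~ Poisson(λ=1.51).

(a) Moments:
E[X] = 1.5100
Var(X) = 1.5100
σ = √Var(X) = 1.2288

(b) Point probability using PMF:
P(X = 1) = 0.333574

(c) Cumulative probability using CDF:
P(X ≤ 3) = F(3) = 0.933096

(d) Range probability:
P(1 ≤ X ≤ 3) = P(X ≤ 3) - P(X ≤ 0)
                   = F(3) - F(0)
                   = 0.933096 - 0.220910
                   = 0.712186

This means approximately 71.2% of outcomes fall in the interval [1, 3].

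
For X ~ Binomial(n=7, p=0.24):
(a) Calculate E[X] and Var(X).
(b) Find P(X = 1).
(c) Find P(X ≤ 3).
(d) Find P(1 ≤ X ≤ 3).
(a) E[X] = 1.6800, Var(X) = 1.2768
(b) P(X = 1) = 0.323736
(c) P(X ≤ 3) = 0.938305
(d) P(1 ≤ X ≤ 3) = 0.791853

We have X ~ Binomial(n=7, p=0.24).

(a) Moments:
E[X] = 1.6800
Var(X) = 1.2768
σ = √Var(X) = 1.1300

(b) Point probability using PMF:
P(X = 1) = 0.323736

(c) Cumulative probability using CDF:
P(X ≤ 3) = F(3) = 0.938305

(d) Range probability:
P(1 ≤ X ≤ 3) = P(X ≤ 3) - P(X ≤ 0)
                   = F(3) - F(0)
                   = 0.938305 - 0.146452
                   = 0.791853

This means approximately 79.2% of outcomes fall in the interval [1, 3].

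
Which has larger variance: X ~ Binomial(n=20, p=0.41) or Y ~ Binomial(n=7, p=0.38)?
X has larger variance (4.8380 > 1.6492)

Compute the variance for each distribution:

X ~ Binomial(n=20, p=0.41):
Var(X) = 4.8380

Y ~ Binomial(n=7, p=0.38):
Var(Y) = 1.6492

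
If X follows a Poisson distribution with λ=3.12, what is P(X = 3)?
0.223519

We have X ~ Poisson(λ=3.12).

For a Poisson distribution, the PMF gives us the probability of each outcome.

Using the PMF formula:
P(X = 3) = 0.223519

Rounded to 4 decimal places: 0.2235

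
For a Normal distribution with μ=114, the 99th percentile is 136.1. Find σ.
σ = 9.4999

For X ~ Normal(μ, σ), the p-th percentile satisfies x = μ + z_p × σ,
where z_p = Φ⁻¹(p) is the standard normal quantile.

Step 1: z_{0.99} = Φ⁻¹(0.99) = 2.3263

Step 2: Solve for σ:
136.1 = 114 + 2.3263 × σ
σ = (136.1 - 114) / 2.3263
σ = 22.10 / 2.3263
σ = 9.4999

Verification: μ + z × σ = 114 + 2.3263 × 9.4999 = 136.10 ✓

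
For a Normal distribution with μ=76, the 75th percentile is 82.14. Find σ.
σ = 9.1032

For X ~ Normal(μ, σ), the p-th percentile satisfies x = μ + z_p × σ,
where z_p = Φ⁻¹(p) is the standard normal quantile.

Step 1: z_{0.75} = Φ⁻¹(0.75) = 0.6745

Step 2: Solve for σ:
82.14 = 76 + 0.6745 × σ
σ = (82.14 - 76) / 0.6745
σ = 6.14 / 0.6745
σ = 9.1032

Verification: μ + z × σ = 76 + 0.6745 × 9.1032 = 82.14 ✓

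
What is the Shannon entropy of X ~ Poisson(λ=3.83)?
2.0635 nats

We have X ~ Poisson(λ=3.83).

The Shannon entropy measures the uncertainty or information content of the distribution.

For a Poisson distribution with λ=3.83:
H(X) = 2.0635 nats

(In bits, this would be 2.9770 bits.)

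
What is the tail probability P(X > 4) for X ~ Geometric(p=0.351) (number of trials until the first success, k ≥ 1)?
0.177410

We have X ~ Geometric(p=0.351) (number of trials until the first success, k ≥ 1).

P(X > 4) = 1 - P(X ≤ 4)
                = 1 - F(4)
                = 1 - 0.822590
                = 0.177410

So there's approximately a 17.7% chance that X exceeds 4.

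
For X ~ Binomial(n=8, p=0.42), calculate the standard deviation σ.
1.3960

We have X ~ Binomial(n=8, p=0.42).

For a Binomial distribution with n=8, p=0.42:
σ = √Var(X) = 1.3960

The standard deviation is the square root of the variance.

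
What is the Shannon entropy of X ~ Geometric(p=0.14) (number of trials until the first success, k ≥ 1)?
2.8926 nats

We have X ~ Geometric(p=0.14) (number of trials until the first success, k ≥ 1).

The Shannon entropy measures the uncertainty or information content of the distribution.

For a Geometric distribution with p=0.14 (number of trials until the first success, k ≥ 1):
H(X) = 2.8926 nats

(In bits, this would be 4.1731 bits.)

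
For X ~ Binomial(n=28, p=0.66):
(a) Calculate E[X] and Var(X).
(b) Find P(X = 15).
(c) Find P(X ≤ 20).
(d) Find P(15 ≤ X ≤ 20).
(a) E[X] = 18.4800, Var(X) = 6.2832
(b) P(X = 15) = 0.059669
(c) P(X ≤ 20) = 0.787347
(d) P(15 ≤ X ≤ 20) = 0.728517

We have X ~ Binomial(n=28, p=0.66).

(a) Moments:
E[X] = 18.4800
Var(X) = 6.2832
σ = √Var(X) = 2.5066

(b) Point probability using PMF:
P(X = 15) = 0.059669

(c) Cumulative probability using CDF:
P(X ≤ 20) = F(20) = 0.787347

(d) Range probability:
P(15 ≤ X ≤ 20) = P(X ≤ 20) - P(X ≤ 14)
                   = F(20) - F(14)
                   = 0.787347 - 0.058830
                   = 0.728517

This means approximately 72.9% of outcomes fall in the interval [15, 20].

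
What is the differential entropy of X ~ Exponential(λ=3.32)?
-0.2000 nats

We have X ~ Exponential(λ=3.32).

The differential entropy measures the uncertainty or information content of the distribution.

For an Exponential distribution with λ=3.32:
h(X) = -0.2000 nats

(In bits, this would be -0.2885 bits.)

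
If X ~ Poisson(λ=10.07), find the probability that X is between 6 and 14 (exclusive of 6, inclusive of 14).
0.787056

We have X ~ Poisson(λ=10.07).

To find P(6 < X ≤ 14), we use:
P(6 < X ≤ 14) = P(X ≤ 14) - P(X ≤ 6)
                 = F(14) - F(6)
                 = 0.912845 - 0.125789
                 = 0.787056

So there's approximately a 78.7% chance that X falls in this range.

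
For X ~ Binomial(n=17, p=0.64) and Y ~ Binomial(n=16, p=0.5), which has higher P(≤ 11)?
Y has higher probability (P(Y ≤ 11) = 0.9616 > P(X ≤ 11) = 0.6139)

Compute P(≤ 11) for each distribution:

X ~ Binomial(n=17, p=0.64):
P(X ≤ 11) = 0.6139

Y ~ Binomial(n=16, p=0.5):
P(Y ≤ 11) = 0.9616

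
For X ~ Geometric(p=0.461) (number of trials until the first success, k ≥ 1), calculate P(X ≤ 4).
0.915598

We have X ~ Geometric(p=0.461) (number of trials until the first success, k ≥ 1).

The CDF gives us P(X ≤ k).

Using the CDF:
P(X ≤ 4) = 0.915598

This means there's approximately a 91.6% chance that X is at most 4.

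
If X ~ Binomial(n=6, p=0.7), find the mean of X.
4.2000

We have X ~ Binomial(n=6, p=0.7).

For a Binomial distribution with n=6, p=0.7:
E[X] = 4.2000

This is the expected (average) value of X.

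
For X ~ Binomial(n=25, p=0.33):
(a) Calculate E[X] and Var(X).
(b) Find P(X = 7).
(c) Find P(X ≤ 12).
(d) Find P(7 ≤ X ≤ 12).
(a) E[X] = 8.2500, Var(X) = 5.5275
(b) P(X = 7) = 0.151642
(c) P(X ≤ 12) = 0.961658
(d) P(7 ≤ X ≤ 12) = 0.729552

We have X ~ Binomial(n=25, p=0.33).

(a) Moments:
E[X] = 8.2500
Var(X) = 5.5275
σ = √Var(X) = 2.3511

(b) Point probability using PMF:
P(X = 7) = 0.151642

(c) Cumulative probability using CDF:
P(X ≤ 12) = F(12) = 0.961658

(d) Range probability:
P(7 ≤ X ≤ 12) = P(X ≤ 12) - P(X ≤ 6)
                   = F(12) - F(6)
                   = 0.961658 - 0.232106
                   = 0.729552

This means approximately 73.0% of outcomes fall in the interval [7, 12].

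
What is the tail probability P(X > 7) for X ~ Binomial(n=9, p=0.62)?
0.088209

We have X ~ Binomial(n=9, p=0.62).

P(X > 7) = 1 - P(X ≤ 7)
                = 1 - F(7)
                = 1 - 0.911791
                = 0.088209

So there's approximately a 8.8% chance that X exceeds 7.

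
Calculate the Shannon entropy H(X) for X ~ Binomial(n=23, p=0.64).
2.2512 nats

We have X ~ Binomial(n=23, p=0.64).

The Shannon entropy measures the uncertainty or information content of the distribution.

For a Binomial distribution with n=23, p=0.64:
H(X) = 2.2512 nats

(In bits, this would be 3.2477 bits.)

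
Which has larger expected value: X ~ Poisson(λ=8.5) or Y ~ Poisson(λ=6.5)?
X has larger mean (8.5000 > 6.5000)

Compute the expected value for each distribution:

X ~ Poisson(λ=8.5):
E[X] = 8.5000

Y ~ Poisson(λ=6.5):
E[Y] = 6.5000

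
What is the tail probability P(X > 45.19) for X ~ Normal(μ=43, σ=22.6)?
0.461402

We have X ~ Normal(μ=43, σ=22.6).

P(X > 45.19) = 1 - P(X ≤ 45.19)
                = 1 - F(45.19)
                = 1 - 0.538598
                = 0.461402

So there's approximately a 46.1% chance that X exceeds 45.19.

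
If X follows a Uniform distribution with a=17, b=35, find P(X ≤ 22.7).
0.316667

We have X ~ Uniform(a=17, b=35).

The CDF gives us P(X ≤ k).

Using the CDF:
P(X ≤ 22.7) = 0.316667

This means there's approximately a 31.7% chance that X is at most 22.7.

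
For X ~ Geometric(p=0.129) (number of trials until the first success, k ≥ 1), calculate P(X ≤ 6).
0.563375

We have X ~ Geometric(p=0.129) (number of trials until the first success, k ≥ 1).

The CDF gives us P(X ≤ k).

Using the CDF:
P(X ≤ 6) = 0.563375

This means there's approximately a 56.3% chance that X is at most 6.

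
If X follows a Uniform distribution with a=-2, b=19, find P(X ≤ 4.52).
0.310476

We have X ~ Uniform(a=-2, b=19).

The CDF gives us P(X ≤ k).

Using the CDF:
P(X ≤ 4.52) = 0.310476

This means there's approximately a 31.0% chance that X is at most 4.52.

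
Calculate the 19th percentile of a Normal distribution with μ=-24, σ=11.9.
-34.4470

We have X ~ Normal(μ=-24, σ=11.9).

We want to find x such that P(X ≤ x) = 0.19.

This is the 19th percentile, which means 19% of values fall below this point.

Using the inverse CDF (quantile function):
x = F⁻¹(0.19) = -34.4470

Verification: P(X ≤ -34.4470) = 0.19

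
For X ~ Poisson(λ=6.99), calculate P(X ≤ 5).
0.301987

We have X ~ Poisson(λ=6.99).

The CDF gives us P(X ≤ k).

Using the CDF:
P(X ≤ 5) = 0.301987

This means there's approximately a 30.2% chance that X is at most 5.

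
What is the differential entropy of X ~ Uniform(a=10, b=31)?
3.0445 nats

We have X ~ Uniform(a=10, b=31).

The differential entropy measures the uncertainty or information content of the distribution.

For a Uniform distribution with a=10, b=31:
h(X) = 3.0445 nats

(In bits, this would be 4.3923 bits.)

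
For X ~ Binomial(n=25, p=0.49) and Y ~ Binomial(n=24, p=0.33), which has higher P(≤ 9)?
Y has higher probability (P(Y ≤ 9) = 0.7574 > P(X ≤ 9) = 0.1354)

Compute P(≤ 9) for each distribution:

X ~ Binomial(n=25, p=0.49):
P(X ≤ 9) = 0.1354

Y ~ Binomial(n=24, p=0.33):
P(Y ≤ 9) = 0.7574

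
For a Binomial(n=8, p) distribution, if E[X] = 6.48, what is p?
p = 0.81

For a Binomial(n, p) distribution:
E[X] = n × p

Given n = 8 and E[X] = 6.48:
6.48 = 8 × p
p = 6.48 / 8 = 0.81

Verification: Binomial(8, 0.81) has E[X] = 6.48 ✓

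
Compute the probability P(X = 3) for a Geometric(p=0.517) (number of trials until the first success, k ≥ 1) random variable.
0.120610

We have X ~ Geometric(p=0.517) (number of trials until the first success, k ≥ 1).

For a Geometric distribution, the PMF gives us the probability of each outcome.

Using the PMF formula:
P(X = 3) = 0.120610

Rounded to 4 decimal places: 0.1206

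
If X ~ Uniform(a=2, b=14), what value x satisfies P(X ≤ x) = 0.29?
5.4800

We have X ~ Uniform(a=2, b=14).

We want to find x such that P(X ≤ x) = 0.29.

This is the 29th percentile, which means 29% of values fall below this point.

Using the inverse CDF (quantile function):
x = F⁻¹(0.29) = 5.4800

Verification: P(X ≤ 5.4800) = 0.29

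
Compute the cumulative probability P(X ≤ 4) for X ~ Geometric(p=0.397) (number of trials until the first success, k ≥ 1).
0.867788

We have X ~ Geometric(p=0.397) (number of trials until the first success, k ≥ 1).

The CDF gives us P(X ≤ k).

Using the CDF:
P(X ≤ 4) = 0.867788

This means there's approximately a 86.8% chance that X is at most 4.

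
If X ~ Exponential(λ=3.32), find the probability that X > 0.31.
0.357293

We have X ~ Exponential(λ=3.32).

P(X > 0.31) = 1 - P(X ≤ 0.31)
                = 1 - F(0.31)
                = 1 - 0.642707
                = 0.357293

So there's approximately a 35.7% chance that X exceeds 0.31.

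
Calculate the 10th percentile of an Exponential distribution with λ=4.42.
0.0238

We have X ~ Exponential(λ=4.42).

We want to find x such that P(X ≤ x) = 0.1.

This is the 10th percentile, which means 10% of values fall below this point.

Using the inverse CDF (quantile function):
x = F⁻¹(0.1) = 0.0238

Verification: P(X ≤ 0.0238) = 0.1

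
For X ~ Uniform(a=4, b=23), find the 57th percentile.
14.8300

We have X ~ Uniform(a=4, b=23).

We want to find x such that P(X ≤ x) = 0.57.

This is the 57th percentile, which means 57% of values fall below this point.

Using the inverse CDF (quantile function):
x = F⁻¹(0.57) = 14.8300

Verification: P(X ≤ 14.8300) = 0.57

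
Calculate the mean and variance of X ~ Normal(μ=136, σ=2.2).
E[X] = 136.0000, Var(X) = 4.8400

We have X ~ Normal(μ=136, σ=2.2).

For a Normal distribution with μ=136, σ=2.2:

Expected value:
E[X] = 136.0000

Variance:
Var(X) = 4.8400

Standard deviation:
σ = √Var(X) = 2.2000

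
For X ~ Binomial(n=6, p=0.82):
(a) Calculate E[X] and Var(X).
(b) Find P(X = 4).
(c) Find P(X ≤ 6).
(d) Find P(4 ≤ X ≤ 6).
(a) E[X] = 4.9200, Var(X) = 0.8856
(b) P(X = 4) = 0.219731
(c) P(X ≤ 6) = 1.000000
(d) P(4 ≤ X ≤ 6) = 0.924137

We have X ~ Binomial(n=6, p=0.82).

(a) Moments:
E[X] = 4.9200
Var(X) = 0.8856
σ = √Var(X) = 0.9411

(b) Point probability using PMF:
P(X = 4) = 0.219731

(c) Cumulative probability using CDF:
P(X ≤ 6) = F(6) = 1.000000

(d) Range probability:
P(4 ≤ X ≤ 6) = P(X ≤ 6) - P(X ≤ 3)
                   = F(6) - F(3)
                   = 1.000000 - 0.075863
                   = 0.924137

This means approximately 92.4% of outcomes fall in the interval [4, 6].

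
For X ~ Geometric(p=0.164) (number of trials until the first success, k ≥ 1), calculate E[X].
6.0976

We have X ~ Geometric(p=0.164) (number of trials until the first success, k ≥ 1).

For a Geometric distribution with p=0.164 (number of trials until the first success, k ≥ 1):
E[X] = 6.0976

This is the expected (average) value of X.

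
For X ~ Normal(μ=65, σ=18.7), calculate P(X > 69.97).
0.395206

We have X ~ Normal(μ=65, σ=18.7).

P(X > 69.97) = 1 - P(X ≤ 69.97)
                = 1 - F(69.97)
                = 1 - 0.604794
                = 0.395206

So there's approximately a 39.5% chance that X exceeds 69.97.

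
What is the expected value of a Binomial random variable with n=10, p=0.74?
7.4000

We have X ~ Binomial(n=10, p=0.74).

For a Binomial distribution with n=10, p=0.74:
E[X] = 7.4000

This is the expected (average) value of X.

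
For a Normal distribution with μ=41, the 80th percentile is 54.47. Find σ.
σ = 16.0048

For X ~ Normal(μ, σ), the p-th percentile satisfies x = μ + z_p × σ,
where z_p = Φ⁻¹(p) is the standard normal quantile.

Step 1: z_{0.8} = Φ⁻¹(0.8) = 0.8416

Step 2: Solve for σ:
54.47 = 41 + 0.8416 × σ
σ = (54.47 - 41) / 0.8416
σ = 13.47 / 0.8416
σ = 16.0048

Verification: μ + z × σ = 41 + 0.8416 × 16.0048 = 54.47 ✓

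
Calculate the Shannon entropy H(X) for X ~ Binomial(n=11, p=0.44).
1.9160 nats

We have X ~ Binomial(n=11, p=0.44).

The Shannon entropy measures the uncertainty or information content of the distribution.

For a Binomial distribution with n=11, p=0.44:
H(X) = 1.9160 nats

(In bits, this would be 2.7642 bits.)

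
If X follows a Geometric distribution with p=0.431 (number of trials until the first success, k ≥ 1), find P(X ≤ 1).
0.431000

We have X ~ Geometric(p=0.431) (number of trials until the first success, k ≥ 1).

The CDF gives us P(X ≤ k).

Using the CDF:
P(X ≤ 1) = 0.431000

This means there's approximately a 43.1% chance that X is at most 1.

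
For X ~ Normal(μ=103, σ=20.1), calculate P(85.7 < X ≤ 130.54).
0.719977

We have X ~ Normal(μ=103, σ=20.1).

To find P(85.7 < X ≤ 130.54), we use:
P(85.7 < X ≤ 130.54) = P(X ≤ 130.54) - P(X ≤ 85.7)
                 = F(130.54) - F(85.7)
                 = 0.914680 - 0.194703
                 = 0.719977

So there's approximately a 72.0% chance that X falls in this range.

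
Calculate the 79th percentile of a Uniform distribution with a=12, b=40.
34.1200

We have X ~ Uniform(a=12, b=40).

We want to find x such that P(X ≤ x) = 0.79.

This is the 79th percentile, which means 79% of values fall below this point.

Using the inverse CDF (quantile function):
x = F⁻¹(0.79) = 34.1200

Verification: P(X ≤ 34.1200) = 0.79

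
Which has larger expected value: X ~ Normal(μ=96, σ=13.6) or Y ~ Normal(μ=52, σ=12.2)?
X has larger mean (96.0000 > 52.0000)

Compute the expected value for each distribution:

X ~ Normal(μ=96, σ=13.6):
E[X] = 96.0000

Y ~ Normal(μ=52, σ=12.2):
E[Y] = 52.0000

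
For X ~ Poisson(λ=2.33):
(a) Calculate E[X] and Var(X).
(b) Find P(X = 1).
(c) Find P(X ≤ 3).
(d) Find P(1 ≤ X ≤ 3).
(a) E[X] = 2.3300, Var(X) = 2.3300
(b) P(X = 1) = 0.226699
(c) P(X ≤ 3) = 0.793220
(d) P(1 ≤ X ≤ 3) = 0.695925

We have X ~ Poisson(λ=2.33).

(a) Moments:
E[X] = 2.3300
Var(X) = 2.3300
σ = √Var(X) = 1.5264

(b) Point probability using PMF:
P(X = 1) = 0.226699

(c) Cumulative probability using CDF:
P(X ≤ 3) = F(3) = 0.793220

(d) Range probability:
P(1 ≤ X ≤ 3) = P(X ≤ 3) - P(X ≤ 0)
                   = F(3) - F(0)
                   = 0.793220 - 0.097296
                   = 0.695925

This means approximately 69.6% of outcomes fall in the interval [1, 3].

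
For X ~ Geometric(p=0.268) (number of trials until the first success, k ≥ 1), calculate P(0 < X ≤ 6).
0.846161

We have X ~ Geometric(p=0.268) (number of trials until the first success, k ≥ 1).

To find P(0 < X ≤ 6), we use:
P(0 < X ≤ 6) = P(X ≤ 6) - P(X ≤ 0)
                 = F(6) - F(0)
                 = 0.846161 - 0.000000
                 = 0.846161

So there's approximately a 84.6% chance that X falls in this range.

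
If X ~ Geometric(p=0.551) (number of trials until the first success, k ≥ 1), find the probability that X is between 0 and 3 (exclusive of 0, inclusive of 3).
0.909481

We have X ~ Geometric(p=0.551) (number of trials until the first success, k ≥ 1).

To find P(0 < X ≤ 3), we use:
P(0 < X ≤ 3) = P(X ≤ 3) - P(X ≤ 0)
                 = F(3) - F(0)
                 = 0.909481 - 0.000000
                 = 0.909481

So there's approximately a 90.9% chance that X falls in this range.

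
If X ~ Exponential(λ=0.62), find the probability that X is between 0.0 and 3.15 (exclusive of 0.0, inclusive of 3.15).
0.858152

We have X ~ Exponential(λ=0.62).

To find P(0.0 < X ≤ 3.15), we use:
P(0.0 < X ≤ 3.15) = P(X ≤ 3.15) - P(X ≤ 0.0)
                 = F(3.15) - F(0.0)
                 = 0.858152 - 0.000000
                 = 0.858152

So there's approximately a 85.8% chance that X falls in this range.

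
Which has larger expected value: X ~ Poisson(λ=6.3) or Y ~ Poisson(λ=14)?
Y has larger mean (14.0000 > 6.3000)

Compute the expected value for each distribution:

X ~ Poisson(λ=6.3):
E[X] = 6.3000

Y ~ Poisson(λ=14):
E[Y] = 14.0000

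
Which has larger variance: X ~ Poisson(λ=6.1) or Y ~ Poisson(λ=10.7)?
Y has larger variance (10.7000 > 6.1000)

Compute the variance for each distribution:

X ~ Poisson(λ=6.1):
Var(X) = 6.1000

Y ~ Poisson(λ=10.7):
Var(Y) = 10.7000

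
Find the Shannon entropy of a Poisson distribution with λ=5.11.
2.2158 nats

We have X ~ Poisson(λ=5.11).

The Shannon entropy measures the uncertainty or information content of the distribution.

For a Poisson distribution with λ=5.11:
H(X) = 2.2158 nats

(In bits, this would be 3.1967 bits.)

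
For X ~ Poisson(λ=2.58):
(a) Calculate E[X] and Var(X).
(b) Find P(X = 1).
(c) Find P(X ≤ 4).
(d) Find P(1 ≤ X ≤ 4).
(a) E[X] = 2.5800, Var(X) = 2.5800
(b) P(X = 1) = 0.195497
(c) P(X ≤ 4) = 0.880237
(d) P(1 ≤ X ≤ 4) = 0.804463

We have X ~ Poisson(λ=2.58).

(a) Moments:
E[X] = 2.5800
Var(X) = 2.5800
σ = √Var(X) = 1.6062

(b) Point probability using PMF:
P(X = 1) = 0.195497

(c) Cumulative probability using CDF:
P(X ≤ 4) = F(4) = 0.880237

(d) Range probability:
P(1 ≤ X ≤ 4) = P(X ≤ 4) - P(X ≤ 0)
                   = F(4) - F(0)
                   = 0.880237 - 0.075774
                   = 0.804463

This means approximately 80.4% of outcomes fall in the interval [1, 4].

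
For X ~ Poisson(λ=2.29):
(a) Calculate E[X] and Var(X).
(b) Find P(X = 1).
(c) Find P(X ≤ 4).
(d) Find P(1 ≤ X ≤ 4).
(a) E[X] = 2.2900, Var(X) = 2.2900
(b) P(X = 1) = 0.231900
(c) P(X ≤ 4) = 0.917414
(d) P(1 ≤ X ≤ 4) = 0.816148

We have X ~ Poisson(λ=2.29).

(a) Moments:
E[X] = 2.2900
Var(X) = 2.2900
σ = √Var(X) = 1.5133

(b) Point probability using PMF:
P(X = 1) = 0.231900

(c) Cumulative probability using CDF:
P(X ≤ 4) = F(4) = 0.917414

(d) Range probability:
P(1 ≤ X ≤ 4) = P(X ≤ 4) - P(X ≤ 0)
                   = F(4) - F(0)
                   = 0.917414 - 0.101266
                   = 0.816148

This means approximately 81.6% of outcomes fall in the interval [1, 4].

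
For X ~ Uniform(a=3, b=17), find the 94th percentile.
16.1600

We have X ~ Uniform(a=3, b=17).

We want to find x such that P(X ≤ x) = 0.94.

This is the 94th percentile, which means 94% of values fall below this point.

Using the inverse CDF (quantile function):
x = F⁻¹(0.94) = 16.1600

Verification: P(X ≤ 16.1600) = 0.94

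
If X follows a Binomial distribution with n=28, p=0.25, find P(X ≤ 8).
0.750141

We have X ~ Binomial(n=28, p=0.25).

The CDF gives us P(X ≤ k).

Using the CDF:
P(X ≤ 8) = 0.750141

This means there's approximately a 75.0% chance that X is at most 8.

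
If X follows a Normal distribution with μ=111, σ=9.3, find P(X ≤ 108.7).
0.402333

We have X ~ Normal(μ=111, σ=9.3).

The CDF gives us P(X ≤ k).

Using the CDF:
P(X ≤ 108.7) = 0.402333

This means there's approximately a 40.2% chance that X is at most 108.7.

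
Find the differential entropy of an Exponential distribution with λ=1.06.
0.9417 nats

We have X ~ Exponential(λ=1.06).

The differential entropy measures the uncertainty or information content of the distribution.

For an Exponential distribution with λ=1.06:
h(X) = 0.9417 nats

(In bits, this would be 1.3586 bits.)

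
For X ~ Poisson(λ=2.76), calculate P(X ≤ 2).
0.479043

We have X ~ Poisson(λ=2.76).

The CDF gives us P(X ≤ k).

Using the CDF:
P(X ≤ 2) = 0.479043

This means there's approximately a 47.9% chance that X is at most 2.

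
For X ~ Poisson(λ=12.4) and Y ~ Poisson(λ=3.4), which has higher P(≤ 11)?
Y has higher probability (P(Y ≤ 11) = 0.9998 > P(X ≤ 11) = 0.4167)

Compute P(≤ 11) for each distribution:

X ~ Poisson(λ=12.4):
P(X ≤ 11) = 0.4167

Y ~ Poisson(λ=3.4):
P(Y ≤ 11) = 0.9998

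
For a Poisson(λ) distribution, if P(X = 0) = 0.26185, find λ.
λ = 1.3400

For a Poisson(λ) distribution, the PMF at 0 is:
P(X = 0) = λ^0 e^(-λ) / 0! = e^(-λ)

Given P(X = 0) = 0.26185:
e^(-λ) = 0.26185
-λ = ln(0.26185)
λ = -ln(0.26185) = 1.3400

Verification: e^(-1.3400) = 0.26185 ✓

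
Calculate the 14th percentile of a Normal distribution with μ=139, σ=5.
133.5984

We have X ~ Normal(μ=139, σ=5).

We want to find x such that P(X ≤ x) = 0.14.

This is the 14th percentile, which means 14% of values fall below this point.

Using the inverse CDF (quantile function):
x = F⁻¹(0.14) = 133.5984

Verification: P(X ≤ 133.5984) = 0.14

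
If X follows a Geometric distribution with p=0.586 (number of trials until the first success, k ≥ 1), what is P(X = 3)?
0.100438

We have X ~ Geometric(p=0.586) (number of trials until the first success, k ≥ 1).

For a Geometric distribution, the PMF gives us the probability of each outcome.

Using the PMF formula:
P(X = 3) = 0.100438

Rounded to 4 decimal places: 0.1004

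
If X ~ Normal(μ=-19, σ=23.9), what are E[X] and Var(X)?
E[X] = -19.0000, Var(X) = 571.2100

We have X ~ Normal(μ=-19, σ=23.9).

For a Normal distribution with μ=-19, σ=23.9:

Expected value:
E[X] = -19.0000

Variance:
Var(X) = 571.2100

Standard deviation:
σ = √Var(X) = 23.9000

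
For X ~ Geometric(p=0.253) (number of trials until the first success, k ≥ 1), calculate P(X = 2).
0.188991

We have X ~ Geometric(p=0.253) (number of trials until the first success, k ≥ 1).

For a Geometric distribution, the PMF gives us the probability of each outcome.

Using the PMF formula:
P(X = 2) = 0.188991

Rounded to 4 decimal places: 0.1890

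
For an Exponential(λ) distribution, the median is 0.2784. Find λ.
λ = 2.4898

For X ~ Exponential(λ), the CDF is F(x) = 1 - e^(-λx).
The median m satisfies F(m) = 0.5:
1 - e^(-λm) = 0.5
e^(-λm) = 0.5
λm = ln(2)
m = ln(2) / λ

Given m = 0.2784:
λ = ln(2) / 0.2784 = 0.693147 / 0.2784 = 2.4898

Verification: ln(2) / 2.4898 = 0.2784 ✓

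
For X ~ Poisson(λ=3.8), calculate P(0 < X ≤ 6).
0.886737

We have X ~ Poisson(λ=3.8).

To find P(0 < X ≤ 6), we use:
P(0 < X ≤ 6) = P(X ≤ 6) - P(X ≤ 0)
                 = F(6) - F(0)
                 = 0.909108 - 0.022371
                 = 0.886737

So there's approximately a 88.7% chance that X falls in this range.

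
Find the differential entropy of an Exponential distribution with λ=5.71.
-0.7422 nats

We have X ~ Exponential(λ=5.71).

The differential entropy measures the uncertainty or information content of the distribution.

For an Exponential distribution with λ=5.71:
h(X) = -0.7422 nats

(In bits, this would be -1.0708 bits.)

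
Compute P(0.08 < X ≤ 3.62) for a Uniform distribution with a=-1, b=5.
0.590000

We have X ~ Uniform(a=-1, b=5).

To find P(0.08 < X ≤ 3.62), we use:
P(0.08 < X ≤ 3.62) = P(X ≤ 3.62) - P(X ≤ 0.08)
                 = F(3.62) - F(0.08)
                 = 0.770000 - 0.180000
                 = 0.590000

So there's approximately a 59.0% chance that X falls in this range.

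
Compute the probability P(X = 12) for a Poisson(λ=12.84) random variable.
0.111199

We have X ~ Poisson(λ=12.84).

For a Poisson distribution, the PMF gives us the probability of each outcome.

Using the PMF formula:
P(X = 12) = 0.111199

Rounded to 4 decimal places: 0.1112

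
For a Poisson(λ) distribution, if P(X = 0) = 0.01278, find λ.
λ = 4.3599

For a Poisson(λ) distribution, the PMF at 0 is:
P(X = 0) = λ^0 e^(-λ) / 0! = e^(-λ)

Given P(X = 0) = 0.01278:
e^(-λ) = 0.01278
-λ = ln(0.01278)
λ = -ln(0.01278) = 4.3599

Verification: e^(-4.3599) = 0.01278 ✓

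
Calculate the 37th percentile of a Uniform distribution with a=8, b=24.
13.9200

We have X ~ Uniform(a=8, b=24).

We want to find x such that P(X ≤ x) = 0.37.

This is the 37th percentile, which means 37% of values fall below this point.

Using the inverse CDF (quantile function):
x = F⁻¹(0.37) = 13.9200

Verification: P(X ≤ 13.9200) = 0.37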